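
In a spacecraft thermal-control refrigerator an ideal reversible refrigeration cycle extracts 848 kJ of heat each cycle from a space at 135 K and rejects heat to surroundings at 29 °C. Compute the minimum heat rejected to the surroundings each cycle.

T_H = 29 °C → 29 + 273.15 = 302.15 K.
For a reversible cycle Q_H/Q_C = T_H/T_C, so Q_H = Q_C·T_H/T_C = 848 × 302.15/135.00 = 1900 kJ.

Q_H ≈ 1900 kJ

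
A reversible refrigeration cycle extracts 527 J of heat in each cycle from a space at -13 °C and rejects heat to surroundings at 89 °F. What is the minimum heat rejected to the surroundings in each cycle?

Q_H ≈ 617.5 J

T_H = 89 °F → (89 − 32) × 5/9 = 31.67 °C = 304.82 K.
T_C = -13 °C → -13 + 273.15 = 260.15 K.
For a reversible cycle Q_H/Q_C = T_H/T_C, so Q_H = Q_C·T_H/T_C = 527 × 304.82/260.15 = 617.5 J.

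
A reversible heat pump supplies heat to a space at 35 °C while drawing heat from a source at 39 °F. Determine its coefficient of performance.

T_H = 35 °C → 35 + 273.15 = 308.15 K.
T_C = 39 °F → (39 − 32) × 5/9 = 3.89 °C = 277.04 K.
The Carnot heat-pump COP is COP_HP = T_H/(T_H − T_C) = 308.15/(308.15 − 277.04) = 9.90.

COP_HP ≈ 9.90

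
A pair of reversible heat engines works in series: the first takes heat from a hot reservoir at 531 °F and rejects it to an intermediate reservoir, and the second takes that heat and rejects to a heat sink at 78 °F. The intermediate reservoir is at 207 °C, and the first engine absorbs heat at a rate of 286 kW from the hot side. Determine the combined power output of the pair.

Ẇ_total ≈ 131 kW

T_H = 531 °F → (531 − 32) × 5/9 = 277.22 °C = 550.37 K.
T_C = 78 °F → (78 − 32) × 5/9 = 25.56 °C = 298.71 K.
Two reversible stages in series are equivalent to a single Carnot engine between T_H and T_C, so η_total = 1 − T_C/T_H = 1 − 298.71/550.37 = 0.4573.
W_total = η_total · Q_H = 0.4573 × 286 = 131 kW.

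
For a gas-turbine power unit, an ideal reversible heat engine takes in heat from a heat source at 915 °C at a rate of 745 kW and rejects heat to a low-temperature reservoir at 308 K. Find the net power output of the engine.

Ẇ ≈ 552 kW

T_H = 915 °C → 915 + 273.15 = 1188.15 K.
The Carnot efficiency is η = 1 − T_C/T_H = 1 − 308.00/1188.15 = 0.7408.
W = η·Q_H = 0.7408 × 745 = 552 kW.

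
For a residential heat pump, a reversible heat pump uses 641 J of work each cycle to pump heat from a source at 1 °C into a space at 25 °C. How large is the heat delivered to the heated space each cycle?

Q_H ≈ 7960 J

T_H = 25 °C → 25 + 273.15 = 298.15 K.
T_C = 1 °C → 1 + 273.15 = 274.15 K.
For a reversible heat pump, COP_HP = T_H/(T_H − T_C) = 298.15/24.00 = 12.4229.
Q_H = COP_HP · W = 12.4229 × 641 = 7960 J.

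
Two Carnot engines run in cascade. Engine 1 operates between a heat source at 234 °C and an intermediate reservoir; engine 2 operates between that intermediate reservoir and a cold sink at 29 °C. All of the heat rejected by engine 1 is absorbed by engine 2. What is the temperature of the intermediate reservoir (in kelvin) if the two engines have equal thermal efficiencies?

T_H = 234 °C → 234 + 273.15 = 507.15 K.
T_C = 29 °C → 29 + 273.15 = 302.15 K.
Equal efficiencies require 1 − T_m/T_H = 1 − T_C/T_m, i.e. T_m/T_H = T_C/T_m, so T_m = √(T_H·T_C) = √(507.15 × 302.15) = 391 K.

T_m ≈ 391 K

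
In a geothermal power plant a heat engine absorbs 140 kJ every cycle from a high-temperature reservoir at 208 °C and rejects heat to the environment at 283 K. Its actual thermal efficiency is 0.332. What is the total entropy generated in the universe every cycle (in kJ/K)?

T_H = 208 °C → 208 + 273.15 = 481.15 K.
W = η·Q_H = 0.332 × 140 = 46.48 kJ, so Q_C = Q_H − W = 93.52 kJ.
Reservoir entropy changes: ΔS_H = −Q_H/T_H = −140/481.15 = -0.2910 kJ/K and ΔS_C = +Q_C/T_C = 93.52/283.00 = 0.3305 kJ/K.
ΔS_univ = −Q_H/T_H + Q_C/T_C = 0.0395 kJ/K (> 0, since η = 0.332 < η_Carnot = 0.412).

ΔS_univ ≈ 0.0395 kJ/K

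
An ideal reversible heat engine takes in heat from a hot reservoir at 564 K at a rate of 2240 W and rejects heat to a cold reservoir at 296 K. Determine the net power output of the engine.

Ẇ ≈ 1060 W

Carnot efficiency: η = 1 − T_C/T_H = 1 − 296.00/564.00 = 0.4752.
W = η·Q_H = 0.4752 × 2240 = 1060 W.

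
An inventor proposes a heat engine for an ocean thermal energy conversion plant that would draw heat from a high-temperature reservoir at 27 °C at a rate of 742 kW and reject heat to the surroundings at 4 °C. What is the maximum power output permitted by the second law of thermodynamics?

Ẇ_max ≈ 56.9 kW

T_H = 27 °C → 27 + 273.15 = 300.15 K.
T_C = 4 °C → 4 + 273.15 = 277.15 K.
The upper bound on efficiency is η_max = 1 − T_C/T_H = 1 − 277.15/300.15 = 0.0766.
W_max = η_max · Q_H = 0.0766 × 742 = 56.9 kW.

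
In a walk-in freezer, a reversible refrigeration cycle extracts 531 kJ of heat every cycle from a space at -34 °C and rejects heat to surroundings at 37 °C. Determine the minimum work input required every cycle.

T_H = 37 °C → 37 + 273.15 = 310.15 K.
T_C = -34 °C → -34 + 273.15 = 239.15 K.
For a reversible refrigerator, COP_R = T_C/(T_H − T_C) = 239.15/71.00 = 3.3683.
W = Q_C/COP_R = 531/3.3683 = 158 kJ.

W_in ≈ 158 kJ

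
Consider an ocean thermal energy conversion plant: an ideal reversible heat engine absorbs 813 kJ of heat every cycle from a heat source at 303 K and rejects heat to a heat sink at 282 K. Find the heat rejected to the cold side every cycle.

Q_C ≈ 756.7 kJ

Carnot efficiency: η = 1 − T_C/T_H = 1 − 282.00/303.00 = 0.0693.
For a reversible cycle Q_C/Q_H = T_C/T_H, so Q_C = 813 × 282.00/303.00 = 756.7 kJ.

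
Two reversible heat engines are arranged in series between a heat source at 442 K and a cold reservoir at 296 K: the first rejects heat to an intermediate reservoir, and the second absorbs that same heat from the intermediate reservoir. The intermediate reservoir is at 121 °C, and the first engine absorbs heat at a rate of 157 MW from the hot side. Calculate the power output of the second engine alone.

Ẇ₂ ≈ 34.9 MW

T_m = 121 °C → 121 + 273.15 = 394.15 K.
Heat entering the second stage: Q_m = Q_H·(T_m/T_H) = 157 × 394.15/442.00 = 140 MW.
Second-stage efficiency η₂ = 1 − T_C/T_m = 1 − 296.00/394.15 = 0.2490, so W₂ = η₂·Q_m = 34.9 MW.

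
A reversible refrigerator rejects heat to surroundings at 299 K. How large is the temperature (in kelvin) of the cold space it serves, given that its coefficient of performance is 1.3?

T_C ≈ 169.0 K

COP_R = T_C/(T_H − T_C) ⇒ T_C = T_H·COP_R/(1 + COP_R) = 299.00 × 1.3/(1 + 1.3) = 169.0 K.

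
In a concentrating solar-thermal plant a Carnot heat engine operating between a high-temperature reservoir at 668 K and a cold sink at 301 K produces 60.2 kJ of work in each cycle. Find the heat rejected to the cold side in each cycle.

Q_C ≈ 49.4 kJ

For a reversible engine, η = 1 − T_C/T_H = 1 − 301.00/668.00 = 0.5494.
Since Q_C/Q_H = T_C/T_H and Q_H = W/η, Q_C = W·T_C/(T_H − T_C) = 60.2 × 301.00/367.00 = 49.4 kJ.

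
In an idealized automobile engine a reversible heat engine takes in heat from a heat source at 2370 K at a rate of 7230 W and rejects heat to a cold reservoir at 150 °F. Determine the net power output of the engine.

T_C = 150 °F → (150 − 32) × 5/9 = 65.56 °C = 338.71 K.
η_rev = 1 − T_C/T_H = 1 − 338.71/2370.00 = 0.8571.
W = η·Q_H = 0.8571 × 7230 = 6200 W.

Ẇ ≈ 6200 W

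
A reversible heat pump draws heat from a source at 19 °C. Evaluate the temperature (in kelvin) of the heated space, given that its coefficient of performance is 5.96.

T_C = 19 °C → 19 + 273.15 = 292.15 K.
COP_HP = T_H/(T_H − T_C) ⇒ T_H = T_C·COP_HP/(COP_HP − 1) = 292.15 × 5.96/(5.96 − 1) = 351 K.

T_H ≈ 351 K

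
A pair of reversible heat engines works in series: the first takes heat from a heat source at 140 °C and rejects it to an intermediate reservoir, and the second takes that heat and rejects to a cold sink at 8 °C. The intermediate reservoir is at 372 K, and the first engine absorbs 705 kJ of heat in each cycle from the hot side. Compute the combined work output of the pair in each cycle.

T_H = 140 °C → 140 + 273.15 = 413.15 K.
T_C = 8 °C → 8 + 273.15 = 281.15 K.
Two reversible stages in series are equivalent to a single Carnot engine between T_H and T_C, so η_total = 1 − T_C/T_H = 1 − 281.15/413.15 = 0.3195.
W_total = η_total · Q_H = 0.3195 × 705 = 225 kJ.

W_total ≈ 225 kJ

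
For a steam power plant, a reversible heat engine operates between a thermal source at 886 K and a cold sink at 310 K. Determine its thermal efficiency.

Carnot efficiency: η = 1 − T_C/T_H = 1 − 310.00/886.00 = 0.650.

η ≈ 0.650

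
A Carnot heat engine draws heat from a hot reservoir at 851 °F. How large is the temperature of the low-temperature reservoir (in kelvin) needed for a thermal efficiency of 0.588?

T_C ≈ 300 K

T_H = 851 °F → (851 − 32) × 5/9 = 455.00 °C = 728.15 K.
From η = 1 − T_C/T_H, T_C = T_H·(1 − η) = 728.15 × (1 − 0.588) = 300 K.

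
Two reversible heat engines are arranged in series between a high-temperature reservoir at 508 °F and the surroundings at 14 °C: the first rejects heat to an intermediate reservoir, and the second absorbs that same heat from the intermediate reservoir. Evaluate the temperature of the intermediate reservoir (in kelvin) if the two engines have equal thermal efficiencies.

T_m ≈ 393 K

T_H = 508 °F → (508 − 32) × 5/9 = 264.44 °C = 537.59 K.
T_C = 14 °C → 14 + 273.15 = 287.15 K.
Equal efficiencies require 1 − T_m/T_H = 1 − T_C/T_m, i.e. T_m/T_H = T_C/T_m, so T_m = √(T_H·T_C) = √(537.59 × 287.15) = 393 K.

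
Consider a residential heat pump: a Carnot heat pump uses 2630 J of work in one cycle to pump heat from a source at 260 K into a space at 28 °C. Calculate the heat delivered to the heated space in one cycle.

T_H = 28 °C → 28 + 273.15 = 301.15 K.
COP_HP = T_H/(T_H − T_C) = 301.15/41.15 = 7.3183.
Q_H = COP_HP · W = 7.3183 × 2630 = 19200 J.

Q_H ≈ 19200 J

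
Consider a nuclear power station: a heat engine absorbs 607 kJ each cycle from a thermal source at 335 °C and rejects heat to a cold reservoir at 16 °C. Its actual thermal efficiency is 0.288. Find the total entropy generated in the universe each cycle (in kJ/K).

T_H = 335 °C → 335 + 273.15 = 608.15 K.
T_C = 16 °C → 16 + 273.15 = 289.15 K.
W = η·Q_H = 0.288 × 607 = 174.8 kJ, so Q_C = Q_H − W = 432.2 kJ.
Reservoir entropy changes: ΔS_H = −Q_H/T_H = −607/608.15 = -0.9981 kJ/K and ΔS_C = +Q_C/T_C = 432.2/289.15 = 1.495 kJ/K.
ΔS_univ = −Q_H/T_H + Q_C/T_C = 0.4966 kJ/K (> 0, since η = 0.288 < η_Carnot = 0.525).

ΔS_univ ≈ 0.4966 kJ/K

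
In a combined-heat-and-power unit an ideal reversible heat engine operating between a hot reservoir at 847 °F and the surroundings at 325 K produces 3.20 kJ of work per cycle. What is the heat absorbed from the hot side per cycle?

Q_H ≈ 5.794 kJ

T_H = 847 °F → (847 − 32) × 5/9 = 452.78 °C = 725.93 K.
The Carnot efficiency is η = 1 − T_C/T_H = 1 − 325.00/725.93 = 0.5523.
Q_H = W/η = 3.20/0.5523 = 5.794 kJ.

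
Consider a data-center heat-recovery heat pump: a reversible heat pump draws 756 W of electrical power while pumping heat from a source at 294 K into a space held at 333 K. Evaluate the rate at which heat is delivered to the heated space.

COP_HP = T_H/(T_H − T_C) = 333.00/39.00 = 8.5385.
Q_H = COP_HP · W = 8.5385 × 756 = 6460 W.

Q̇_H ≈ 6460 W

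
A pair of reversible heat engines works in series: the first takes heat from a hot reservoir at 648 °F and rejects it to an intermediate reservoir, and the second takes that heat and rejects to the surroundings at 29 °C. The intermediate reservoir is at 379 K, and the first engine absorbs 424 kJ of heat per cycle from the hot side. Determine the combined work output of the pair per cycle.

W_total ≈ 216 kJ

T_H = 648 °F → (648 − 32) × 5/9 = 342.22 °C = 615.37 K.
T_C = 29 °C → 29 + 273.15 = 302.15 K.
Two reversible stages in series are equivalent to a single Carnot engine between T_H and T_C, so η_total = 1 − T_C/T_H = 1 − 302.15/615.37 = 0.5090.
W_total = η_total · Q_H = 0.5090 × 424 = 216 kJ.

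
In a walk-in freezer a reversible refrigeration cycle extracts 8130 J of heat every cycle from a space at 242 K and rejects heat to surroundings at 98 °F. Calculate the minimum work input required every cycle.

W_in ≈ 2280 J

T_H = 98 °F → (98 − 32) × 5/9 = 36.67 °C = 309.82 K.
For a reversible refrigerator, COP_R = T_C/(T_H − T_C) = 242.00/67.82 = 3.5684.
W = Q_C/COP_R = 8130/3.5684 = 2280 J.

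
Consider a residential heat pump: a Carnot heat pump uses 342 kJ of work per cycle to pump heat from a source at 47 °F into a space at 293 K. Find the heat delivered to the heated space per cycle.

T_C = 47 °F → (47 − 32) × 5/9 = 8.33 °C = 281.48 K.
For a reversible heat pump, COP_HP = T_H/(T_H − T_C) = 293.00/11.52 = 25.4414.
Q_H = COP_HP · W = 25.4414 × 342 = 8700 kJ.

Q_H ≈ 8700 kJ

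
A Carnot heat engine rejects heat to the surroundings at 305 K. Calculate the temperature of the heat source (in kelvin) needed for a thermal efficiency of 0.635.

From η = 1 − T_C/T_H, solving for T_H gives T_H = T_C/(1 − η) = 305.00/(1 − 0.635) = 836 K.

T_H ≈ 836 K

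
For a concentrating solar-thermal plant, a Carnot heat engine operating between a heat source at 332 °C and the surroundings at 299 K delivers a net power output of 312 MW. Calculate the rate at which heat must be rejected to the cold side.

T_H = 332 °C → 332 + 273.15 = 605.15 K.
η_rev = 1 − T_C/T_H = 1 − 299.00/605.15 = 0.5059.
Since Q_C/Q_H = T_C/T_H and Q_H = W/η, Q_C = W·T_C/(T_H − T_C) = 312 × 299.00/306.15 = 304.7 MW.

Q̇_C ≈ 304.7 MW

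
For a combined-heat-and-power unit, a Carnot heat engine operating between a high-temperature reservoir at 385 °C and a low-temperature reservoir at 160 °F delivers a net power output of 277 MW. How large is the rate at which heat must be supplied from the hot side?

Q̇_H ≈ 581 MW

T_H = 385 °C → 385 + 273.15 = 658.15 K.
T_C = 160 °F → (160 − 32) × 5/9 = 71.11 °C = 344.26 K.
η_rev = 1 − T_C/T_H = 1 − 344.26/658.15 = 0.4769.
Q_H = W/η = 277/0.4769 = 581 MW.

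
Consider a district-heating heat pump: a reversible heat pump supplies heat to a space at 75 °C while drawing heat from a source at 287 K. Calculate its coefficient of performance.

COP_HP ≈ 5.69

T_H = 75 °C → 75 + 273.15 = 348.15 K.
Reversible heating COP: COP_HP = T_H/(T_H − T_C) = 348.15/(348.15 − 287.00) = 5.69.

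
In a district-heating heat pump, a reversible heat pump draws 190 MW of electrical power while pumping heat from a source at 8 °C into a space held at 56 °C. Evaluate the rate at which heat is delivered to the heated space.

T_H = 56 °C → 56 + 273.15 = 329.15 K.
T_C = 8 °C → 8 + 273.15 = 281.15 K.
COP_HP = T_H/(T_H − T_C) = 329.15/48.00 = 6.8573.
Q_H = COP_HP · W = 6.8573 × 190 = 1300 MW.

Q̇_H ≈ 1300 MW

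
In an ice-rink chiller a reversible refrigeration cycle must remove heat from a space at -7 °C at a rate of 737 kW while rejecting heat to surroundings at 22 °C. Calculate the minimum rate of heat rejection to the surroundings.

T_H = 22 °C → 22 + 273.15 = 295.15 K.
T_C = -7 °C → -7 + 273.15 = 266.15 K.
For a reversible cycle Q_H/Q_C = T_H/T_C, so Q_H = Q_C·T_H/T_C = 737 × 295.15/266.15 = 817.3 kW.

Q̇_H ≈ 817.3 kW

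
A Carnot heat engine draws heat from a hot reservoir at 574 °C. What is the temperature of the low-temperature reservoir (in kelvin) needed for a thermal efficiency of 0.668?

T_C ≈ 281 K

T_H = 574 °C → 574 + 273.15 = 847.15 K.
From η = 1 − T_C/T_H, T_C = T_H·(1 − η) = 847.15 × (1 − 0.668) = 281 K.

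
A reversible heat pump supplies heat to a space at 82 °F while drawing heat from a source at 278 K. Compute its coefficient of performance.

T_H = 82 °F → (82 − 32) × 5/9 = 27.78 °C = 300.93 K.
COP_HP = T_H/(T_H − T_C) = 300.93/(300.93 − 278.00) = 13.13.

COP_HP ≈ 13.13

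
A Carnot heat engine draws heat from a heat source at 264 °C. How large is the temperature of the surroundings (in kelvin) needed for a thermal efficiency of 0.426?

T_H = 264 °C → 264 + 273.15 = 537.15 K.
From η = 1 − T_C/T_H, T_C = T_H·(1 − η) = 537.15 × (1 − 0.426) = 308.3 K.

T_C ≈ 308.3 K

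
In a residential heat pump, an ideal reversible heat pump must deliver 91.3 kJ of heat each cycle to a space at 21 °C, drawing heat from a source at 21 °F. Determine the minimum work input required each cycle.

T_H = 21 °C → 21 + 273.15 = 294.15 K.
T_C = 21 °F → (21 − 32) × 5/9 = -6.11 °C = 267.04 K.
For a reversible heat pump, COP_HP = T_H/(T_H − T_C) = 294.15/27.11 = 10.8498.
W = Q_H/COP_HP = 91.3/10.8498 = 8.415 kJ.

W_in ≈ 8.415 kJ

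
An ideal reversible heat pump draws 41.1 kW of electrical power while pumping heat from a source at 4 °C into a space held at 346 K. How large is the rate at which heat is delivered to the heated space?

Q̇_H ≈ 206.5 kW

T_C = 4 °C → 4 + 273.15 = 277.15 K.
Reversible heating COP: COP_HP = T_H/(T_H − T_C) = 346.00/68.85 = 5.0254.
Q_H = COP_HP · W = 5.0254 × 41.1 = 206.5 kW.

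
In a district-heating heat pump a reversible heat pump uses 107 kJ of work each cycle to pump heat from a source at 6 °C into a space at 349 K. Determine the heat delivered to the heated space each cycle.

Q_H ≈ 534.6 kJ

T_C = 6 °C → 6 + 273.15 = 279.15 K.
Reversible heating COP: COP_HP = T_H/(T_H − T_C) = 349.00/69.85 = 4.9964.
Q_H = COP_HP · W = 4.9964 × 107 = 534.6 kJ.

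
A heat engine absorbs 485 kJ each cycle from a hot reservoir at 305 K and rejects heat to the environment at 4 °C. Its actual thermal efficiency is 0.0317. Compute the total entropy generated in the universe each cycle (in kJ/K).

ΔS_univ ≈ 0.104 kJ/K

T_C = 4 °C → 4 + 273.15 = 277.15 K.
W = η·Q_H = 0.0317 × 485 = 15.37 kJ, so Q_C = Q_H − W = 469.6 kJ.
Entropy balance on the reservoirs: −Q_H/T_H = -1.590 kJ/K, +Q_C/T_C = 1.694 kJ/K.
ΔS_univ = −Q_H/T_H + Q_C/T_C = 0.104 kJ/K (> 0, since η = 0.0317 < η_Carnot = 0.091).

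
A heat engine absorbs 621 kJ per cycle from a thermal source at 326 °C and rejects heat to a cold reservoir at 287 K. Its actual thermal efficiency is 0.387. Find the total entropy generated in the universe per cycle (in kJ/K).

ΔS_univ ≈ 0.290 kJ/K

T_H = 326 °C → 326 + 273.15 = 599.15 K.
W = η·Q_H = 0.387 × 621 = 240.3 kJ, so Q_C = Q_H − W = 380.7 kJ.
Entropy balance on the reservoirs: −Q_H/T_H = -1.036 kJ/K, +Q_C/T_C = 1.326 kJ/K.
ΔS_univ = −Q_H/T_H + Q_C/T_C = 0.290 kJ/K (> 0, since η = 0.387 < η_Carnot = 0.521).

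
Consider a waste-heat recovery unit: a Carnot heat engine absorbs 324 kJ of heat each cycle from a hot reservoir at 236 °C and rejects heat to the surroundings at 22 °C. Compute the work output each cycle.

T_H = 236 °C → 236 + 273.15 = 509.15 K.
T_C = 22 °C → 22 + 273.15 = 295.15 K.
Carnot efficiency: η = 1 − T_C/T_H = 1 − 295.15/509.15 = 0.4203.
W = η·Q_H = 0.4203 × 324 = 136 kJ.

W ≈ 136 kJ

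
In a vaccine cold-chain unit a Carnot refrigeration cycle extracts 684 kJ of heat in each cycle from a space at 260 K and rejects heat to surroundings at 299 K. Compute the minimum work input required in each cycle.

The reversible coefficient of performance is COP_R = T_C/(T_H − T_C) = 260.00/39.00 = 6.6667.
W = Q_C/COP_R = 684/6.6667 = 102.6 kJ.

W_in ≈ 102.6 kJ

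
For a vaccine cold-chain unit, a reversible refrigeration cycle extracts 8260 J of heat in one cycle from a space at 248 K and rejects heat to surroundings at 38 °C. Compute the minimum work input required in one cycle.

W_in ≈ 2103 J

T_H = 38 °C → 38 + 273.15 = 311.15 K.
For a reversible refrigerator, COP_R = T_C/(T_H − T_C) = 248.00/63.15 = 3.9272.
W = Q_C/COP_R = 8260/3.9272 = 2103 J.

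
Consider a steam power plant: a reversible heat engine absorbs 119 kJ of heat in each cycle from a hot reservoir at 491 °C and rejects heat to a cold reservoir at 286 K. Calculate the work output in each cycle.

W ≈ 74.46 kJ

T_H = 491 °C → 491 + 273.15 = 764.15 K.
For a reversible engine, η = 1 − T_C/T_H = 1 − 286.00/764.15 = 0.6257.
W = η·Q_H = 0.6257 × 119 = 74.46 kJ.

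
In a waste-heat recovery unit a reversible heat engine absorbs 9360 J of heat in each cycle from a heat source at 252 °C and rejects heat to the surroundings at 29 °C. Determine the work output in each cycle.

W ≈ 3970 J

T_H = 252 °C → 252 + 273.15 = 525.15 K.
T_C = 29 °C → 29 + 273.15 = 302.15 K.
The Carnot efficiency is η = 1 − T_C/T_H = 1 − 302.15/525.15 = 0.4246.
W = η·Q_H = 0.4246 × 9360 = 3970 J.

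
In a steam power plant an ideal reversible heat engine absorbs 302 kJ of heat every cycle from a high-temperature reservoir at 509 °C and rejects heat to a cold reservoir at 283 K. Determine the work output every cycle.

T_H = 509 °C → 509 + 273.15 = 782.15 K.
Carnot efficiency: η = 1 − T_C/T_H = 1 − 283.00/782.15 = 0.6382.
W = η·Q_H = 0.6382 × 302 = 193 kJ.

W ≈ 193 kJ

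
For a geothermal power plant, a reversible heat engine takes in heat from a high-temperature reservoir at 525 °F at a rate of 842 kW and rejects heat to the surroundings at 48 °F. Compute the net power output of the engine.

Ẇ ≈ 408 kW

T_H = 525 °F → (525 − 32) × 5/9 = 273.89 °C = 547.04 K.
T_C = 48 °F → (48 − 32) × 5/9 = 8.89 °C = 282.04 K.
η_rev = 1 − T_C/T_H = 1 − 282.04/547.04 = 0.4844.
W = η·Q_H = 0.4844 × 842 = 408 kW.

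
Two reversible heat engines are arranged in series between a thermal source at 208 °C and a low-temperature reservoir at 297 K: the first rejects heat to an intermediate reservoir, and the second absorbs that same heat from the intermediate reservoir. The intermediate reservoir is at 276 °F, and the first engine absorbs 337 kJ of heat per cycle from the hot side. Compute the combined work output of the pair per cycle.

W_total ≈ 129.0 kJ

T_H = 208 °C → 208 + 273.15 = 481.15 K.
Two reversible stages in series are equivalent to a single Carnot engine between T_H and T_C, so η_total = 1 − T_C/T_H = 1 − 297.00/481.15 = 0.3827.
W_total = η_total · Q_H = 0.3827 × 337 = 129.0 kJ.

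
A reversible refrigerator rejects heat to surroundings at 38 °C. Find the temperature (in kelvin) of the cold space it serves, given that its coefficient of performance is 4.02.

T_C ≈ 249 K

T_H = 38 °C → 38 + 273.15 = 311.15 K.
COP_R = T_C/(T_H − T_C) ⇒ T_C = T_H·COP_R/(1 + COP_R) = 311.15 × 4.02/(1 + 4.02) = 249 K.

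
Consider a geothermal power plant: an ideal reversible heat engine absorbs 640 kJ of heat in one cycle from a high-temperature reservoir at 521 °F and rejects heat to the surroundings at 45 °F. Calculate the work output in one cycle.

T_H = 521 °F → (521 − 32) × 5/9 = 271.67 °C = 544.82 K.
T_C = 45 °F → (45 − 32) × 5/9 = 7.22 °C = 280.37 K.
For a reversible engine, η = 1 − T_C/T_H = 1 − 280.37/544.82 = 0.4854.
W = η·Q_H = 0.4854 × 640 = 311 kJ.

W ≈ 311 kJ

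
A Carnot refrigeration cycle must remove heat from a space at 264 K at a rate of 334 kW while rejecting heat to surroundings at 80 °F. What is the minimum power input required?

Ẇ_in ≈ 45.31 kW

T_H = 80 °F → (80 − 32) × 5/9 = 26.67 °C = 299.82 K.
Carnot COP: COP_R = T_C/(T_H − T_C) = 264.00/35.82 = 7.3709.
W = Q_C/COP_R = 334/7.3709 = 45.31 kW.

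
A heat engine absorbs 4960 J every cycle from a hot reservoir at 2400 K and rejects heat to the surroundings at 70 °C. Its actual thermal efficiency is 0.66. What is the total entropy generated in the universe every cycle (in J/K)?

T_C = 70 °C → 70 + 273.15 = 343.15 K.
W = η·Q_H = 0.66 × 4960 = 3274 J, so Q_C = Q_H − W = 1686 J.
Reservoir entropy changes: ΔS_H = −Q_H/T_H = −4960/2400.00 = -2.067 J/K and ΔS_C = +Q_C/T_C = 1686/343.15 = 4.914 J/K.
ΔS_univ = −Q_H/T_H + Q_C/T_C = 2.848 J/K (> 0, since η = 0.66 < η_Carnot = 0.857).

ΔS_univ ≈ 2.848 J/K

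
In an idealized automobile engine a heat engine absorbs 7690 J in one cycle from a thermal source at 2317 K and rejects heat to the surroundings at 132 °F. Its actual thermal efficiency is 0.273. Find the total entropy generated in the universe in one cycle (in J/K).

ΔS_univ ≈ 13.7 J/K

T_C = 132 °F → (132 − 32) × 5/9 = 55.56 °C = 328.71 K.
W = η·Q_H = 0.273 × 7690 = 2099 J, so Q_C = Q_H − W = 5591 J.
Reservoir entropy changes: ΔS_H = −Q_H/T_H = −7690/2317.00 = -3.319 J/K and ΔS_C = +Q_C/T_C = 5591/328.71 = 17.01 J/K.
ΔS_univ = −Q_H/T_H + Q_C/T_C = 13.7 J/K (> 0, since η = 0.273 < η_Carnot = 0.858).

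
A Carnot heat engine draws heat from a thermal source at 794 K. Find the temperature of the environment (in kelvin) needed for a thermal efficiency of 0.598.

T_C ≈ 319 K

From η = 1 − T_C/T_H, T_C = T_H·(1 − η) = 794.00 × (1 − 0.598) = 319 K.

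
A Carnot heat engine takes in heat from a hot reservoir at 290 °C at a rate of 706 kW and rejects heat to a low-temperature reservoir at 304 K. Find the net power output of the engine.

Ẇ ≈ 325 kW

T_H = 290 °C → 290 + 273.15 = 563.15 K.
η_rev = 1 − T_C/T_H = 1 − 304.00/563.15 = 0.4602.
W = η·Q_H = 0.4602 × 706 = 325 kW.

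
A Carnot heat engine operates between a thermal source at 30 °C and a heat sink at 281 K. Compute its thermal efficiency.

T_H = 30 °C → 30 + 273.15 = 303.15 K.
η_rev = 1 − T_C/T_H = 1 − 281.00/303.15 = 0.07307.

η ≈ 0.07307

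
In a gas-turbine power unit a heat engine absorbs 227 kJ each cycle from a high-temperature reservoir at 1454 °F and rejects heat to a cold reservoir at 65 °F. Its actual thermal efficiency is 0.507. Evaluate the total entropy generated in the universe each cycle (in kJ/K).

ΔS_univ ≈ 0.170 kJ/K

T_H = 1454 °F → (1454 − 32) × 5/9 = 790.00 °C = 1063.15 K.
T_C = 65 °F → (65 − 32) × 5/9 = 18.33 °C = 291.48 K.
W = η·Q_H = 0.507 × 227 = 115.1 kJ, so Q_C = Q_H − W = 111.9 kJ.
Reservoir entropy changes: ΔS_H = −Q_H/T_H = −227/1063.15 = -0.2135 kJ/K and ΔS_C = +Q_C/T_C = 111.9/291.48 = 0.3839 kJ/K.
ΔS_univ = −Q_H/T_H + Q_C/T_C = 0.170 kJ/K (> 0, since η = 0.507 < η_Carnot = 0.726).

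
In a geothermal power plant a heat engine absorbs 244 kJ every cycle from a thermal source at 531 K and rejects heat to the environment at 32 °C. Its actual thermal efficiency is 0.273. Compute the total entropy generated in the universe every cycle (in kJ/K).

T_C = 32 °C → 32 + 273.15 = 305.15 K.
W = η·Q_H = 0.273 × 244 = 66.61 kJ, so Q_C = Q_H − W = 177.4 kJ.
The hot reservoir loses entropy Q_H/T_H = 244/531.00 = 0.4595 kJ/K; the cold reservoir gains Q_C/T_C = 177.4/305.15 = 0.5813 kJ/K.
ΔS_univ = −Q_H/T_H + Q_C/T_C = 0.122 kJ/K (> 0, since η = 0.273 < η_Carnot = 0.425).

ΔS_univ ≈ 0.122 kJ/K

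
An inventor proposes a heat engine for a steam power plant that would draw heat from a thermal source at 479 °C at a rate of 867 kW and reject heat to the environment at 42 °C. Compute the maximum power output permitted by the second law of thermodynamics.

Ẇ_max ≈ 503.7 kW

T_H = 479 °C → 479 + 273.15 = 752.15 K.
T_C = 42 °C → 42 + 273.15 = 315.15 K.
By the Carnot theorem, η_max = 1 − T_C/T_H = 1 − 315.15/752.15 = 0.5810.
W_max = η_max · Q_H = 0.5810 × 867 = 503.7 kW.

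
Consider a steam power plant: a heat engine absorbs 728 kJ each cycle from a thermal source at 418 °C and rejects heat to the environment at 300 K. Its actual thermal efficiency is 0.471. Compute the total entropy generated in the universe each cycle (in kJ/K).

ΔS_univ ≈ 0.2304 kJ/K

T_H = 418 °C → 418 + 273.15 = 691.15 K.
W = η·Q_H = 0.471 × 728 = 342.9 kJ, so Q_C = Q_H − W = 385.1 kJ.
The hot reservoir loses entropy Q_H/T_H = 728/691.15 = 1.053 kJ/K; the cold reservoir gains Q_C/T_C = 385.1/300.00 = 1.284 kJ/K.
ΔS_univ = −Q_H/T_H + Q_C/T_C = 0.2304 kJ/K (> 0, since η = 0.471 < η_Carnot = 0.566).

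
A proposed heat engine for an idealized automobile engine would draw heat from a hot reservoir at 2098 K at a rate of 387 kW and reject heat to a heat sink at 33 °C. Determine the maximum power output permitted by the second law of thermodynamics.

Ẇ_max ≈ 331 kW

T_C = 33 °C → 33 + 273.15 = 306.15 K.
No engine can exceed the Carnot limit: η_max = 1 − T_C/T_H = 1 − 306.15/2098.00 = 0.8541.
W_max = η_max · Q_H = 0.8541 × 387 = 331 kW.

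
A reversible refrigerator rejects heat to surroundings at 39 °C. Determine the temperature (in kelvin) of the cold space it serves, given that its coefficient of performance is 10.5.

T_H = 39 °C → 39 + 273.15 = 312.15 K.
COP_R = T_C/(T_H − T_C) ⇒ T_C = T_H·COP_R/(1 + COP_R) = 312.15 × 10.5/(1 + 10.5) = 285 K.

T_C ≈ 285 K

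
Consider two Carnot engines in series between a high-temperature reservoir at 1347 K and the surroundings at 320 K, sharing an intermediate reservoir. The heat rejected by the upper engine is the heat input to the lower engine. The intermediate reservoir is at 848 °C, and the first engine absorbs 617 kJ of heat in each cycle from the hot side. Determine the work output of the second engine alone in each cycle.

T_m = 848 °C → 848 + 273.15 = 1121.15 K.
Heat entering the second stage: Q_m = Q_H·(T_m/T_H) = 617 × 1121.15/1347.00 = 514 kJ.
Second-stage efficiency η₂ = 1 − T_C/T_m = 1 − 320.00/1121.15 = 0.7146, so W₂ = η₂·Q_m = 367 kJ.

W₂ ≈ 367 kJ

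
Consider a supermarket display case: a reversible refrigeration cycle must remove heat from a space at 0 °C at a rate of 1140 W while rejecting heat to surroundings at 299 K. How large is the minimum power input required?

Ẇ_in ≈ 108 W

T_C = 0 °C → 0 + 273.15 = 273.15 K.
COP_R = T_C/(T_H − T_C) = 273.15/25.85 = 10.5667.
W = Q_C/COP_R = 1140/10.5667 = 108 W.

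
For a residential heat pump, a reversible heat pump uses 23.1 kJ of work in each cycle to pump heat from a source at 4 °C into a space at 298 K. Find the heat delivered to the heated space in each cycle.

T_C = 4 °C → 4 + 273.15 = 277.15 K.
Reversible heating COP: COP_HP = T_H/(T_H − T_C) = 298.00/20.85 = 14.2926.
Q_H = COP_HP · W = 14.2926 × 23.1 = 330 kJ.

Q_H ≈ 330 kJ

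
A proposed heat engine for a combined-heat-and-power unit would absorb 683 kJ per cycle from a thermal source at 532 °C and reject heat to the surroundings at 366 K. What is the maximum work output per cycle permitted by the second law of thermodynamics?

T_H = 532 °C → 532 + 273.15 = 805.15 K.
The upper bound on efficiency is η_max = 1 − T_C/T_H = 1 − 366.00/805.15 = 0.5454.
W_max = η_max · Q_H = 0.5454 × 683 = 372.5 kJ.

W_max ≈ 372.5 kJ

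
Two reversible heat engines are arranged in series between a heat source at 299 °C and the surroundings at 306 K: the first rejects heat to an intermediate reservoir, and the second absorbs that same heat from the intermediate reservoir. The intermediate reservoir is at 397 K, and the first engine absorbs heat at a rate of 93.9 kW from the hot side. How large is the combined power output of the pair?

Ẇ_total ≈ 43.7 kW

T_H = 299 °C → 299 + 273.15 = 572.15 K.
Two reversible stages in series are equivalent to a single Carnot engine between T_H and T_C, so η_total = 1 − T_C/T_H = 1 − 306.00/572.15 = 0.4652.
W_total = η_total · Q_H = 0.4652 × 93.9 = 43.7 kW.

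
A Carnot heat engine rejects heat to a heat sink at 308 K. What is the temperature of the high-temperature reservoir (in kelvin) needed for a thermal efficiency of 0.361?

From η = 1 − T_C/T_H, solving for T_H gives T_H = T_C/(1 − η) = 308.00/(1 − 0.361) = 482.0 K.

T_H ≈ 482.0 K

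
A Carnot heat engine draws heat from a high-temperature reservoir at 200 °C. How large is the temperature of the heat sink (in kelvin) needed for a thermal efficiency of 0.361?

T_C ≈ 302.3 K

T_H = 200 °C → 200 + 273.15 = 473.15 K.
From η = 1 − T_C/T_H, T_C = T_H·(1 − η) = 473.15 × (1 − 0.361) = 302.3 K.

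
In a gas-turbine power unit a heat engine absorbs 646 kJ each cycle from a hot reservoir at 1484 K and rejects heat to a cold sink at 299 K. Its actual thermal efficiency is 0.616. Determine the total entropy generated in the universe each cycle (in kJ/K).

W = η·Q_H = 0.616 × 646 = 397.9 kJ, so Q_C = Q_H − W = 248.1 kJ.
The hot reservoir loses entropy Q_H/T_H = 646/1484.00 = 0.4353 kJ/K; the cold reservoir gains Q_C/T_C = 248.1/299.00 = 0.8296 kJ/K.
ΔS_univ = −Q_H/T_H + Q_C/T_C = 0.394 kJ/K (> 0, since η = 0.616 < η_Carnot = 0.799).

ΔS_univ ≈ 0.394 kJ/K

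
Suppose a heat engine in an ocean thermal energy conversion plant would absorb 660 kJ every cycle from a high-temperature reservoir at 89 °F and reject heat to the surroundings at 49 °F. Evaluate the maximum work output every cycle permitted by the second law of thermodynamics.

W_max ≈ 48.1 kJ

T_H = 89 °F → (89 − 32) × 5/9 = 31.67 °C = 304.82 K.
T_C = 49 °F → (49 − 32) × 5/9 = 9.44 °C = 282.59 K.
The second-law ceiling is the Carnot efficiency, η_max = 1 − T_C/T_H = 1 − 282.59/304.82 = 0.0729.
W_max = η_max · Q_H = 0.0729 × 660 = 48.1 kJ.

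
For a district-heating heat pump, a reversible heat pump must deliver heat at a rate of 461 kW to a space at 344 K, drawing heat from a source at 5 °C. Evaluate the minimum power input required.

Ẇ_in ≈ 88.2 kW

T_C = 5 °C → 5 + 273.15 = 278.15 K.
Reversible heating COP: COP_HP = T_H/(T_H − T_C) = 344.00/65.85 = 5.2240.
W = Q_H/COP_HP = 461/5.2240 = 88.2 kW.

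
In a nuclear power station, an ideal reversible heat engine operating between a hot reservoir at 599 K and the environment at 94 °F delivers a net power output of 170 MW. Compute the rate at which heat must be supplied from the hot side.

T_C = 94 °F → (94 − 32) × 5/9 = 34.44 °C = 307.59 K.
For a reversible engine, η = 1 − T_C/T_H = 1 − 307.59/599.00 = 0.4865.
Q_H = W/η = 170/0.4865 = 349.4 MW.

Q̇_H ≈ 349.4 MW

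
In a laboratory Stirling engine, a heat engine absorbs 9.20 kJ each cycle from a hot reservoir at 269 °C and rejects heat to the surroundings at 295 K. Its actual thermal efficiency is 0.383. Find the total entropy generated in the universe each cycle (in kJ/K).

T_H = 269 °C → 269 + 273.15 = 542.15 K.
W = η·Q_H = 0.383 × 9.20 = 3.524 kJ, so Q_C = Q_H − W = 5.676 kJ.
Entropy balance on the reservoirs: −Q_H/T_H = -0.01697 kJ/K, +Q_C/T_C = 0.01924 kJ/K.
ΔS_univ = −Q_H/T_H + Q_C/T_C = 0.002273 kJ/K (> 0, since η = 0.383 < η_Carnot = 0.456).

ΔS_univ ≈ 0.002273 kJ/K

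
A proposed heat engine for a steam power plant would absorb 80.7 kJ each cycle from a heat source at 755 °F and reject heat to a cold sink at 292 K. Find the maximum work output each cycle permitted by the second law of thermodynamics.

T_H = 755 °F → (755 − 32) × 5/9 = 401.67 °C = 674.82 K.
By the Carnot theorem, η_max = 1 − T_C/T_H = 1 − 292.00/674.82 = 0.5673.
W_max = η_max · Q_H = 0.5673 × 80.7 = 45.8 kJ.

W_max ≈ 45.8 kJ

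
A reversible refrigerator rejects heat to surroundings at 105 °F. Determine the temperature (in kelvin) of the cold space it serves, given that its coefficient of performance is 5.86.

T_C ≈ 268 K

T_H = 105 °F → (105 − 32) × 5/9 = 40.56 °C = 313.71 K.
COP_R = T_C/(T_H − T_C) ⇒ T_C = T_H·COP_R/(1 + COP_R) = 313.71 × 5.86/(1 + 5.86) = 268 K.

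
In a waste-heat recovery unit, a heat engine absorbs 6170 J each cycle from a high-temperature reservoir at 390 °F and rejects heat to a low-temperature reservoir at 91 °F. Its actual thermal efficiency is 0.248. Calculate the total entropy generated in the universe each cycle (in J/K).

ΔS_univ ≈ 2.095 J/K

T_H = 390 °F → (390 − 32) × 5/9 = 198.89 °C = 472.04 K.
T_C = 91 °F → (91 − 32) × 5/9 = 32.78 °C = 305.93 K.
W = η·Q_H = 0.248 × 6170 = 1530 J, so Q_C = Q_H − W = 4640 J.
Entropy balance on the reservoirs: −Q_H/T_H = -13.07 J/K, +Q_C/T_C = 15.17 J/K.
ΔS_univ = −Q_H/T_H + Q_C/T_C = 2.095 J/K (> 0, since η = 0.248 < η_Carnot = 0.352).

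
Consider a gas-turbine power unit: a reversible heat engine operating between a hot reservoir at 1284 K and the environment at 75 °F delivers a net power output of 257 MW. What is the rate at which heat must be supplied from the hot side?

Q̇_H ≈ 334.3 MW

T_C = 75 °F → (75 − 32) × 5/9 = 23.89 °C = 297.04 K.
For a reversible engine, η = 1 − T_C/T_H = 1 − 297.04/1284.00 = 0.7687.
Q_H = W/η = 257/0.7687 = 334.3 MW.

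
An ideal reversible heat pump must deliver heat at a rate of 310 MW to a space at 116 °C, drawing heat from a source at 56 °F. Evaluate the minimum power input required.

T_H = 116 °C → 116 + 273.15 = 389.15 K.
T_C = 56 °F → (56 − 32) × 5/9 = 13.33 °C = 286.48 K.
Reversible heating COP: COP_HP = T_H/(T_H − T_C) = 389.15/102.67 = 3.7904.
W = Q_H/COP_HP = 310/3.7904 = 81.8 MW.

Ẇ_in ≈ 81.8 MW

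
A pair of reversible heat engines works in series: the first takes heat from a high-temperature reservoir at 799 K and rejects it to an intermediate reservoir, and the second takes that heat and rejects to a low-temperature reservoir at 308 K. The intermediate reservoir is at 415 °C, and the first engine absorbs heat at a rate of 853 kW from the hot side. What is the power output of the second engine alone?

T_m = 415 °C → 415 + 273.15 = 688.15 K.
Heat entering the second stage: Q_m = Q_H·(T_m/T_H) = 853 × 688.15/799.00 = 734.7 kW.
Second-stage efficiency η₂ = 1 − T_C/T_m = 1 − 308.00/688.15 = 0.5524, so W₂ = η₂·Q_m = 405.8 kW.

Ẇ₂ ≈ 405.8 kW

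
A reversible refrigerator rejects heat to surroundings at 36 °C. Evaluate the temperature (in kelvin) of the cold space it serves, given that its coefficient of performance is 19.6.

T_H = 36 °C → 36 + 273.15 = 309.15 K.
COP_R = T_C/(T_H − T_C) ⇒ T_C = T_H·COP_R/(1 + COP_R) = 309.15 × 19.6/(1 + 19.6) = 294.1 K.

T_C ≈ 294.1 K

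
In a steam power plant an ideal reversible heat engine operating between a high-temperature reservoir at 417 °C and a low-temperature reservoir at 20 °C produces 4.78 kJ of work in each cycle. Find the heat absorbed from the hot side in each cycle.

T_H = 417 °C → 417 + 273.15 = 690.15 K.
T_C = 20 °C → 20 + 273.15 = 293.15 K.
Since the cycle is reversible, η = 1 − T_C/T_H = 1 − 293.15/690.15 = 0.5752.
Q_H = W/η = 4.78/0.5752 = 8.310 kJ.

Q_H ≈ 8.310 kJ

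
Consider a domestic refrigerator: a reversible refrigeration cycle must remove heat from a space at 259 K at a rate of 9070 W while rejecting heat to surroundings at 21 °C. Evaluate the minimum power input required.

Ẇ_in ≈ 1230 W

T_H = 21 °C → 21 + 273.15 = 294.15 K.
Carnot COP: COP_R = T_C/(T_H − T_C) = 259.00/35.15 = 7.3684.
W = Q_C/COP_R = 9070/7.3684 = 1230 W.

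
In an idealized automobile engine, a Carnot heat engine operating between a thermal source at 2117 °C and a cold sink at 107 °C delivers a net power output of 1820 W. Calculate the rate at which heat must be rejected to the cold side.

Q̇_C ≈ 344.2 W

T_H = 2117 °C → 2117 + 273.15 = 2390.15 K.
T_C = 107 °C → 107 + 273.15 = 380.15 K.
Carnot efficiency: η = 1 − T_C/T_H = 1 − 380.15/2390.15 = 0.8410.
Since Q_C/Q_H = T_C/T_H and Q_H = W/η, Q_C = W·T_C/(T_H − T_C) = 1820 × 380.15/2010.00 = 344.2 W.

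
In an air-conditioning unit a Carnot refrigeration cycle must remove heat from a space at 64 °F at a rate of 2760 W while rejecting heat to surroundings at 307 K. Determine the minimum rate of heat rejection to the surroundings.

Q̇_H ≈ 2910 W

T_C = 64 °F → (64 − 32) × 5/9 = 17.78 °C = 290.93 K.
For a reversible cycle Q_H/Q_C = T_H/T_C, so Q_H = Q_C·T_H/T_C = 2760 × 307.00/290.93 = 2910 W.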